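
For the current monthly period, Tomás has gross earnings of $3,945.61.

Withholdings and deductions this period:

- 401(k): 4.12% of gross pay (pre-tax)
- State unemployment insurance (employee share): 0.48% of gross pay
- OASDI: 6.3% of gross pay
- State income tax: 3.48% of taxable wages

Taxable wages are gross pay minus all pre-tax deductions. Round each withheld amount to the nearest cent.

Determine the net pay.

401(k): $3,945.61 × 0.0412 = $162.56
Taxable wages = $3,945.61 − $162.56 = $3,783.05
State income tax: $3,783.05 × 0.0348 = $131.65
OASDI: $3,945.61 × 0.063 = $248.57
State unemployment insurance (employee share): $3,945.61 × 0.0048 = $18.94
Total deductions = $162.56 + $131.65 + $248.57 + $18.94 = $561.72
Net pay = $3,945.61 − $561.72 = $3,383.89

$3,383.89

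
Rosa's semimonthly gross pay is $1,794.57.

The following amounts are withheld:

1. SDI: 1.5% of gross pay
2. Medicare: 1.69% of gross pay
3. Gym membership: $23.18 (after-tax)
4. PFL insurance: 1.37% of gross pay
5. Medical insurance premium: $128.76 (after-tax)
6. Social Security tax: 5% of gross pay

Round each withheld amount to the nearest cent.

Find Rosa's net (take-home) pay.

$1,471.06

PFL insurance: $1,794.57 × 0.0137 = $24.59
Medicare: $1,794.57 × 0.0169 = $30.33
Social Security tax: $1,794.57 × 0.05 = $89.73
SDI: $1,794.57 × 0.015 = $26.92
Gym membership: $23.18
Medical insurance premium: $128.76
Total deductions = $24.59 + $30.33 + $89.73 + $26.92 + $23.18 + $128.76 = $323.51
Net pay = $1,794.57 − $323.51 = $1,471.06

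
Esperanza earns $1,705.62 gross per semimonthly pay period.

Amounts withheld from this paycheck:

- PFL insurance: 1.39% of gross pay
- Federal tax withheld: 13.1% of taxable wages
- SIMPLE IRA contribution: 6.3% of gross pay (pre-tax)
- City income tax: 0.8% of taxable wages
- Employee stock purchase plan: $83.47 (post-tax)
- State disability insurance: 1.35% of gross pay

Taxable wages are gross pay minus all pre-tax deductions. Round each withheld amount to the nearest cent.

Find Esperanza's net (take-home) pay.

$1,245.81

SIMPLE IRA contribution: $1,705.62 × 0.063 = $107.45
Taxable wages = $1,705.62 − $107.45 = $1,598.17
City income tax: $1,598.17 × 0.008 = $12.79
Federal tax withheld: $1,598.17 × 0.131 = $209.36
State disability insurance: $1,705.62 × 0.0135 = $23.03
PFL insurance: $1,705.62 × 0.0139 = $23.71
Employee stock purchase plan: $83.47
Total deductions = $107.45 + $12.79 + $209.36 + $23.03 + $23.71 + $83.47 = $459.81
Net pay = $1,705.62 − $459.81 = $1,245.81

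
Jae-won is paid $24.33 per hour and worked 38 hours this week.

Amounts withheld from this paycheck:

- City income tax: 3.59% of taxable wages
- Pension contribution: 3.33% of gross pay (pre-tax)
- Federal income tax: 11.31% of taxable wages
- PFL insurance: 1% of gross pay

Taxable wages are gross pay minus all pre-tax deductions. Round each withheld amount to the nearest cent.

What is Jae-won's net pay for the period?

Gross pay: 38 × $24.33 = $924.54
Pension contribution: $924.54 × 0.0333 = $30.79
Taxable wages = $924.54 − $30.79 = $893.75
City income tax: $893.75 × 0.0359 = $32.09
Federal income tax: $893.75 × 0.1131 = $101.08
PFL insurance: $924.54 × 0.01 = $9.25
Total deductions = $30.79 + $32.09 + $101.08 + $9.25 = $173.21
Net pay = $924.54 − $173.21 = $751.33

$751.33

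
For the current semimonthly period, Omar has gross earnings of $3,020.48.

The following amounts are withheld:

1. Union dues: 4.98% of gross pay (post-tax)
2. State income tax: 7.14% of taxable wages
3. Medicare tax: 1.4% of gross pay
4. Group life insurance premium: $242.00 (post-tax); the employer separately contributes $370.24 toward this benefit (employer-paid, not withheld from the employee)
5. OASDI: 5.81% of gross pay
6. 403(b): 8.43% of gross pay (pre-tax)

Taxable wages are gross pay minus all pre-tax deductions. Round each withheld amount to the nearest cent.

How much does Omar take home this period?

$1,958.17

403(b): $3,020.48 × 0.0843 = $254.63
Taxable wages = $3,020.48 − $254.63 = $2,765.85
State income tax: $2,765.85 × 0.0714 = $197.48
Medicare tax: $3,020.48 × 0.014 = $42.29
OASDI: $3,020.48 × 0.0581 = $175.49
Union dues: $3,020.48 × 0.0498 = $150.42
Group life insurance premium: $242.00
(Employer's $370.24 toward group life insurance premium is not withheld from the employee.)
Total deductions = $254.63 + $197.48 + $42.29 + $175.49 + $150.42 + $242.00 = $1,062.31
Net pay = $3,020.48 − $1,062.31 = $1,958.17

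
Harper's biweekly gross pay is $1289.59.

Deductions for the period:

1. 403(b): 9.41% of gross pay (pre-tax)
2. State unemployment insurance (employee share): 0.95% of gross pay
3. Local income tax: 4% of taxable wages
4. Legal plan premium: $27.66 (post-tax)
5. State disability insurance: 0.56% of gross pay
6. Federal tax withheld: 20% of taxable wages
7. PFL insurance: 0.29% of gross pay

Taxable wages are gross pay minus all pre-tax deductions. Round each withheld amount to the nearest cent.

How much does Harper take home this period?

403(b): $1289.59 × 0.0941 = $121.35
Taxable wages = $1289.59 − $121.35 = $1168.24
Federal tax withheld: $1168.24 × 0.2 = $233.65
Local income tax: $1168.24 × 0.04 = $46.73
PFL insurance: $1289.59 × 0.0029 = $3.74
State unemployment insurance (employee share): $1289.59 × 0.0095 = $12.25
State disability insurance: $1289.59 × 0.0056 = $7.22
Legal plan premium: $27.66
Total deductions = $121.35 + $233.65 + $46.73 + $3.74 + $12.25 + $7.22 + $27.66 = $452.60
Net pay = $1289.59 − $452.60 = $836.99

$836.99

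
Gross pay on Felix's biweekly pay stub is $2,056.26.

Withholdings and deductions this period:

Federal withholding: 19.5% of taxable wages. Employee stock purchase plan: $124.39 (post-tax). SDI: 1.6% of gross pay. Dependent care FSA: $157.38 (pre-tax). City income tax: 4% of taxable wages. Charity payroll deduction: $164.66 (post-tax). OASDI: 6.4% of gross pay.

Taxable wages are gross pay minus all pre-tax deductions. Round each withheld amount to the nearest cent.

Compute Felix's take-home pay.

$999.09

Dependent care FSA: $157.38
Taxable wages = $2,056.26 − $157.38 = $1,898.88
City income tax: $1,898.88 × 0.04 = $75.96
Federal withholding: $1,898.88 × 0.195 = $370.28
OASDI: $2,056.26 × 0.064 = $131.60
SDI: $2,056.26 × 0.016 = $32.90
Charity payroll deduction: $164.66
Employee stock purchase plan: $124.39
Total deductions = $157.38 + $75.96 + $370.28 + $131.60 + $32.90 + $164.66 + $124.39 = $1,057.17
Net pay = $2,056.26 − $1,057.17 = $999.09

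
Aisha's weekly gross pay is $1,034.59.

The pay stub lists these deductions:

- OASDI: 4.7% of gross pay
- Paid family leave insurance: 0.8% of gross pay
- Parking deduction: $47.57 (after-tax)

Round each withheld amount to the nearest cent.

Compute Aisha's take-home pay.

OASDI: $1,034.59 × 0.047 = $48.63
Paid family leave insurance: $1,034.59 × 0.008 = $8.28
Parking deduction: $47.57
Total deductions = $48.63 + $8.28 + $47.57 = $104.48
Net pay = $1,034.59 − $104.48 = $930.11

$930.11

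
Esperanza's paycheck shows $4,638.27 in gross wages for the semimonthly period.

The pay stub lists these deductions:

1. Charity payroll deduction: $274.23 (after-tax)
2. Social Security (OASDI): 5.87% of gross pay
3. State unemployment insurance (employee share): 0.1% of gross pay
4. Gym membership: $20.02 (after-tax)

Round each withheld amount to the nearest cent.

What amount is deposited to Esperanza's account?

State unemployment insurance (employee share): $4,638.27 × 0.001 = $4.64
Social Security (OASDI): $4,638.27 × 0.0587 = $272.27
Charity payroll deduction: $274.23
Gym membership: $20.02
Total deductions = $4.64 + $272.27 + $274.23 + $20.02 = $571.16
Net pay = $4,638.27 − $571.16 = $4,067.11

$4,067.11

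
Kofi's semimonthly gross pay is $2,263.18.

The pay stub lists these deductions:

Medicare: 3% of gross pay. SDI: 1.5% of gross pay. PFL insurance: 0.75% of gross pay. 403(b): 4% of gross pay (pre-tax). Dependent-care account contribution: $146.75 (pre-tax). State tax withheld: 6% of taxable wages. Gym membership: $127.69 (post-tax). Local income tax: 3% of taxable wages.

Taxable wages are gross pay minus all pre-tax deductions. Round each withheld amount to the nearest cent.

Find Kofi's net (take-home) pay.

$1,597.06

Dependent-care account contribution: $146.75
403(b): $2,263.18 × 0.04 = $90.53
Pre-tax total = $146.75 + $90.53 = $237.28
Taxable wages = $2,263.18 − $237.28 = $2,025.90
Local income tax: $2,025.90 × 0.03 = $60.78
State tax withheld: $2,025.90 × 0.06 = $121.55
Medicare: $2,263.18 × 0.03 = $67.90
SDI: $2,263.18 × 0.015 = $33.95
PFL insurance: $2,263.18 × 0.0075 = $16.97
Gym membership: $127.69
Total deductions = $146.75 + $90.53 + $60.78 + $121.55 + $67.90 + $33.95 + $16.97 + $127.69 = $666.12
Net pay = $2,263.18 − $666.12 = $1,597.06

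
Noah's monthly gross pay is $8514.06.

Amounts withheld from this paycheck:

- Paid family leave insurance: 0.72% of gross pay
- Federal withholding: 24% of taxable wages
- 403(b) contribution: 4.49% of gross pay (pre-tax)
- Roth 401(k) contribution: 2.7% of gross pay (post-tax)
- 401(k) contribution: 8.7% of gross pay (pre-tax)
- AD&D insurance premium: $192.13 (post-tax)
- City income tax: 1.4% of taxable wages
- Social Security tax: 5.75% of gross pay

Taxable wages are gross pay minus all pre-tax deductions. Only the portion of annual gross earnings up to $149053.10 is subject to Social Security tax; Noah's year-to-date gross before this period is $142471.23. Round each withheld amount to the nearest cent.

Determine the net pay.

$4651.97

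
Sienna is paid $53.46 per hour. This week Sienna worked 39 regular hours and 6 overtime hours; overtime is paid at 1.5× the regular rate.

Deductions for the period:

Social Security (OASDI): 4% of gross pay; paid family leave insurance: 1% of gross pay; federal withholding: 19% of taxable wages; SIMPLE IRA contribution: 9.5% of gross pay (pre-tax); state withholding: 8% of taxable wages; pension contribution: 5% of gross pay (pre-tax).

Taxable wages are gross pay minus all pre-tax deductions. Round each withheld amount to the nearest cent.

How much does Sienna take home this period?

$1,473.32

Regular pay: 39 × $53.46 = $2,084.94
Overtime pay: 6 × $53.46 × 1.5 = $481.14
Gross pay = $2,084.94 + $481.14 = $2,566.08
SIMPLE IRA contribution: $2,566.08 × 0.095 = $243.78
Pension contribution: $2,566.08 × 0.05 = $128.30
Pre-tax total = $243.78 + $128.30 = $372.08
Taxable wages = $2,566.08 − $372.08 = $2,194.00
State withholding: $2,194.00 × 0.08 = $175.52
Federal withholding: $2,194.00 × 0.19 = $416.86
Social Security (OASDI): $2,566.08 × 0.04 = $102.64
Paid family leave insurance: $2,566.08 × 0.01 = $25.66
Total deductions = $243.78 + $128.30 + $175.52 + $416.86 + $102.64 + $25.66 = $1,092.76
Net pay = $2,566.08 − $1,092.76 = $1,473.32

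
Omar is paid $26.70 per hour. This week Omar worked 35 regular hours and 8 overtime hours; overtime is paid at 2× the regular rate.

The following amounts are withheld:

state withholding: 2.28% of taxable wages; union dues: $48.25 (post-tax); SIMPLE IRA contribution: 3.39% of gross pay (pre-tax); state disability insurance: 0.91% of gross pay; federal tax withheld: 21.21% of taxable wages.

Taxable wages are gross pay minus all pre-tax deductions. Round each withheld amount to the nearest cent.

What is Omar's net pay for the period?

$945.88

Regular pay: 35 × $26.70 = $934.50
Overtime pay: 8 × $26.70 × 2 = $427.20
Gross pay = $934.50 + $427.20 = $1361.70
SIMPLE IRA contribution: $1361.70 × 0.0339 = $46.16
Taxable wages = $1361.70 − $46.16 = $1315.54
Federal tax withheld: $1315.54 × 0.2121 = $279.03
State withholding: $1315.54 × 0.0228 = $29.99
State disability insurance: $1361.70 × 0.0091 = $12.39
Union dues: $48.25
Total deductions = $46.16 + $279.03 + $29.99 + $12.39 + $48.25 = $415.82
Net pay = $1361.70 − $415.82 = $945.88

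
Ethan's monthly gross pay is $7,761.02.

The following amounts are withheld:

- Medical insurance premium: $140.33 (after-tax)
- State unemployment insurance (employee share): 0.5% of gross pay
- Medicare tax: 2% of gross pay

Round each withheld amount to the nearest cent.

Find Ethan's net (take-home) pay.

State unemployment insurance (employee share): $7,761.02 × 0.005 = $38.81
Medicare tax: $7,761.02 × 0.02 = $155.22
Medical insurance premium: $140.33
Total deductions = $38.81 + $155.22 + $140.33 = $334.36
Net pay = $7,761.02 − $334.36 = $7,426.66

$7,426.66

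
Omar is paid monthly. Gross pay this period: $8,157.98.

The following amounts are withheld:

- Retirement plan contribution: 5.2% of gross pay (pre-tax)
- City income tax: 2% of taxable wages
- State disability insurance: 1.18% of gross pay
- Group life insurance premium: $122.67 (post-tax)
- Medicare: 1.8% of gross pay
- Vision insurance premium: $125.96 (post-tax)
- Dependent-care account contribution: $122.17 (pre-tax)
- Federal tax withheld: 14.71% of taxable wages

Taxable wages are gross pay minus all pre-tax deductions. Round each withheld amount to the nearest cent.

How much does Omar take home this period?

Retirement plan contribution: $8,157.98 × 0.052 = $424.21
Dependent-care account contribution: $122.17
Pre-tax total = $424.21 + $122.17 = $546.38
Taxable wages = $8,157.98 − $546.38 = $7,611.60
City income tax: $7,611.60 × 0.02 = $152.23
Federal tax withheld: $7,611.60 × 0.1471 = $1,119.67
State disability insurance: $8,157.98 × 0.0118 = $96.26
Medicare: $8,157.98 × 0.018 = $146.84
Vision insurance premium: $125.96
Group life insurance premium: $122.67
Total deductions = $424.21 + $122.17 + $152.23 + $1,119.67 + $96.26 + $146.84 + $125.96 + $122.67 = $2,310.01
Net pay = $8,157.98 − $2,310.01 = $5,847.97

$5,847.97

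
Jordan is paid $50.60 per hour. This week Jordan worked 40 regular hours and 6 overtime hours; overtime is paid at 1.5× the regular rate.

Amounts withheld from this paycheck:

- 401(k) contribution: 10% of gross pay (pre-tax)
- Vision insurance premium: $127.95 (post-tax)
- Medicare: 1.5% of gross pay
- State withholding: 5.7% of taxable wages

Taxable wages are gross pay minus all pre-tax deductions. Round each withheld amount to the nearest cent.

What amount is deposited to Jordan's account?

$1,939.13

Regular pay: 40 × $50.60 = $2,024.00
Overtime pay: 6 × $50.60 × 1.5 = $455.40
Gross pay = $2,024.00 + $455.40 = $2,479.40
401(k) contribution: $2,479.40 × 0.1 = $247.94
Taxable wages = $2,479.40 − $247.94 = $2,231.46
State withholding: $2,231.46 × 0.057 = $127.19
Medicare: $2,479.40 × 0.015 = $37.19
Vision insurance premium: $127.95
Total deductions = $247.94 + $127.19 + $37.19 + $127.95 = $540.27
Net pay = $2,479.40 − $540.27 = $1,939.13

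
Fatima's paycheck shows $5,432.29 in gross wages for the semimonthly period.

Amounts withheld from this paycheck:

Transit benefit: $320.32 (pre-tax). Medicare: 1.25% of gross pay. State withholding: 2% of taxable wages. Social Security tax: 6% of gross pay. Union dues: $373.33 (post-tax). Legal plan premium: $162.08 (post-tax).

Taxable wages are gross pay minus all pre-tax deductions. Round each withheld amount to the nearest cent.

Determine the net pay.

Transit benefit: $320.32
Taxable wages = $5,432.29 − $320.32 = $5,111.97
State withholding: $5,111.97 × 0.02 = $102.24
Social Security tax: $5,432.29 × 0.06 = $325.94
Medicare: $5,432.29 × 0.0125 = $67.90
Legal plan premium: $162.08
Union dues: $373.33
Total deductions = $320.32 + $102.24 + $325.94 + $67.90 + $162.08 + $373.33 = $1,351.81
Net pay = $5,432.29 − $1,351.81 = $4,080.48

$4,080.48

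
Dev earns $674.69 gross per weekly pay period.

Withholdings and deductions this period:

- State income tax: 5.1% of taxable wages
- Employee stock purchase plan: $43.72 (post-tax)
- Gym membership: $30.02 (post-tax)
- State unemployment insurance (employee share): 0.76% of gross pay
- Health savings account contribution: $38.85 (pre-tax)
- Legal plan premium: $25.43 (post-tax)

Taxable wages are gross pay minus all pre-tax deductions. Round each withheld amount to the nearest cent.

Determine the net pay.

$499.11

Health savings account contribution: $38.85
Taxable wages = $674.69 − $38.85 = $635.84
State income tax: $635.84 × 0.051 = $32.43
State unemployment insurance (employee share): $674.69 × 0.0076 = $5.13
Legal plan premium: $25.43
Employee stock purchase plan: $43.72
Gym membership: $30.02
Total deductions = $38.85 + $32.43 + $5.13 + $25.43 + $43.72 + $30.02 = $175.58
Net pay = $674.69 − $175.58 = $499.11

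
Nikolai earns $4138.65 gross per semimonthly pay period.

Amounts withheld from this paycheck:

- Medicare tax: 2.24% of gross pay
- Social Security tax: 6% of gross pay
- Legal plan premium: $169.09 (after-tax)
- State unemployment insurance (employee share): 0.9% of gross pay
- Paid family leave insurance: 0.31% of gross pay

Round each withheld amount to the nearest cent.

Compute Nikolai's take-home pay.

State unemployment insurance (employee share): $4138.65 × 0.009 = $37.25
Medicare tax: $4138.65 × 0.0224 = $92.71
Social Security tax: $4138.65 × 0.06 = $248.32
Paid family leave insurance: $4138.65 × 0.0031 = $12.83
Legal plan premium: $169.09
Total deductions = $37.25 + $92.71 + $248.32 + $12.83 + $169.09 = $560.20
Net pay = $4138.65 − $560.20 = $3578.45

$3578.45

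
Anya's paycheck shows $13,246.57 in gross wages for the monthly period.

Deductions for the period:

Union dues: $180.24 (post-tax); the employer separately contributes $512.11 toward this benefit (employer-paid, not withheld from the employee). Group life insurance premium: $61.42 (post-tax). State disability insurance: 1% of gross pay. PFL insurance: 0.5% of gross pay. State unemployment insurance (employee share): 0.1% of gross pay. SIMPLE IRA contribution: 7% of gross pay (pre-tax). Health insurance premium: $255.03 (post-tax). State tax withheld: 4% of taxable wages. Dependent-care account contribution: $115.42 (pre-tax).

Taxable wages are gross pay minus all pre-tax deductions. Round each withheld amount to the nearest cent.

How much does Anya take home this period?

Dependent-care account contribution: $115.42
SIMPLE IRA contribution: $13,246.57 × 0.07 = $927.26
Pre-tax total = $115.42 + $927.26 = $1,042.68
Taxable wages = $13,246.57 − $1,042.68 = $12,203.89
State tax withheld: $12,203.89 × 0.04 = $488.16
State unemployment insurance (employee share): $13,246.57 × 0.001 = $13.25
State disability insurance: $13,246.57 × 0.01 = $132.47
PFL insurance: $13,246.57 × 0.005 = $66.23
Health insurance premium: $255.03
Group life insurance premium: $61.42
Union dues: $180.24
(Employer's $512.11 toward union dues is not withheld from the employee.)
Total deductions = $115.42 + $927.26 + $488.16 + $13.25 + $132.47 + $66.23 + $255.03 + $61.42 + $180.24 = $2,239.48
Net pay = $13,246.57 − $2,239.48 = $11,007.09

$11,007.09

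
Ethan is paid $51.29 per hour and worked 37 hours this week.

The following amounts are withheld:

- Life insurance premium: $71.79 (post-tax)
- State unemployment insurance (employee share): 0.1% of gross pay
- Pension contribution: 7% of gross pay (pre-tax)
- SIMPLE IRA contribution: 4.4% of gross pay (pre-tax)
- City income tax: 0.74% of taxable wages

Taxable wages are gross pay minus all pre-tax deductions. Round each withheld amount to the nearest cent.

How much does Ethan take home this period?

Gross pay: 37 × $51.29 = $1,897.73
SIMPLE IRA contribution: $1,897.73 × 0.044 = $83.50
Pension contribution: $1,897.73 × 0.07 = $132.84
Pre-tax total = $83.50 + $132.84 = $216.34
Taxable wages = $1,897.73 − $216.34 = $1,681.39
City income tax: $1,681.39 × 0.0074 = $12.44
State unemployment insurance (employee share): $1,897.73 × 0.001 = $1.90
Life insurance premium: $71.79
Total deductions = $83.50 + $132.84 + $12.44 + $1.90 + $71.79 = $302.47
Net pay = $1,897.73 − $302.47 = $1,595.26

$1,595.26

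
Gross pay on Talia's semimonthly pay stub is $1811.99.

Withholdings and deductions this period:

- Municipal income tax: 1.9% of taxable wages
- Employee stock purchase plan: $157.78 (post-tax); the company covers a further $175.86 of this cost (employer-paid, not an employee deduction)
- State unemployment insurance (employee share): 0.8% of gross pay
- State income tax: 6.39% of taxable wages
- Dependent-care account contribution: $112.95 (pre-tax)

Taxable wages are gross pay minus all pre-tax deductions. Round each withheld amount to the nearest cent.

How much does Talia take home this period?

Dependent-care account contribution: $112.95
Taxable wages = $1811.99 − $112.95 = $1699.04
State income tax: $1699.04 × 0.0639 = $108.57
Municipal income tax: $1699.04 × 0.019 = $32.28
State unemployment insurance (employee share): $1811.99 × 0.008 = $14.50
Employee stock purchase plan: $157.78
(Employer's $175.86 toward employee stock purchase plan is not withheld from the employee.)
Total deductions = $112.95 + $108.57 + $32.28 + $14.50 + $157.78 = $426.08
Net pay = $1811.99 − $426.08 = $1385.91

$1385.91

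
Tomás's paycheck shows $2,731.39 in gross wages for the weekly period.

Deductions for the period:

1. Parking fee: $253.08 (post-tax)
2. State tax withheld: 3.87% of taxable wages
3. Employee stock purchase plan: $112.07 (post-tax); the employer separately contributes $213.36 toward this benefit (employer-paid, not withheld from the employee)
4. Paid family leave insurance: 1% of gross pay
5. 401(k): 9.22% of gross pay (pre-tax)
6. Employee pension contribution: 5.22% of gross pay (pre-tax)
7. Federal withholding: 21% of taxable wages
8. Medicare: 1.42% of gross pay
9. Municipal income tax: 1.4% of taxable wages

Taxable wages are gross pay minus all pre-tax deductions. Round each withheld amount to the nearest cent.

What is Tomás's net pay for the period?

$1,291.80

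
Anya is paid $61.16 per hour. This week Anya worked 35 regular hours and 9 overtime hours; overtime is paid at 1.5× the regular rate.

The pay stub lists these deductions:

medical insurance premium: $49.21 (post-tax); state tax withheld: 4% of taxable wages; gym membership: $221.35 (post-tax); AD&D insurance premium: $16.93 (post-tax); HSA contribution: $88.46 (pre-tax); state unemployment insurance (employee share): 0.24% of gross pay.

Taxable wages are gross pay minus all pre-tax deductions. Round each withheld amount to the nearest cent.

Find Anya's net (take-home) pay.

Regular pay: 35 × $61.16 = $2140.60
Overtime pay: 9 × $61.16 × 1.5 = $825.66
Gross pay = $2140.60 + $825.66 = $2966.26
HSA contribution: $88.46
Taxable wages = $2966.26 − $88.46 = $2877.80
State tax withheld: $2877.80 × 0.04 = $115.11
State unemployment insurance (employee share): $2966.26 × 0.0024 = $7.12
Medical insurance premium: $49.21
Gym membership: $221.35
AD&D insurance premium: $16.93
Total deductions = $88.46 + $115.11 + $7.12 + $49.21 + $221.35 + $16.93 = $498.18
Net pay = $2966.26 − $498.18 = $2468.08

$2468.08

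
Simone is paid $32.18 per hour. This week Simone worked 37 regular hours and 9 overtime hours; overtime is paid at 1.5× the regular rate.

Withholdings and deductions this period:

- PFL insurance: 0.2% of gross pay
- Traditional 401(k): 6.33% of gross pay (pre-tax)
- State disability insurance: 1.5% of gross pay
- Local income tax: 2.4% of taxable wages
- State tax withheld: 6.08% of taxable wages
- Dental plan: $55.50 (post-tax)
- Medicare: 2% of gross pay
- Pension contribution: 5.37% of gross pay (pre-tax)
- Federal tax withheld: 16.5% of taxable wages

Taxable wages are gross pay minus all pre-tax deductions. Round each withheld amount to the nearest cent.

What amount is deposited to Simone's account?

Regular pay: 37 × $32.18 = $1190.66
Overtime pay: 9 × $32.18 × 1.5 = $434.43
Gross pay = $1190.66 + $434.43 = $1625.09
Traditional 401(k): $1625.09 × 0.0633 = $102.87
Pension contribution: $1625.09 × 0.0537 = $87.27
Pre-tax total = $102.87 + $87.27 = $190.14
Taxable wages = $1625.09 − $190.14 = $1434.95
Federal tax withheld: $1434.95 × 0.165 = $236.77
State tax withheld: $1434.95 × 0.0608 = $87.24
Local income tax: $1434.95 × 0.024 = $34.44
PFL insurance: $1625.09 × 0.002 = $3.25
Medicare: $1625.09 × 0.02 = $32.50
State disability insurance: $1625.09 × 0.015 = $24.38
Dental plan: $55.50
Total deductions = $102.87 + $87.27 + $236.77 + $87.24 + $34.44 + $3.25 + $32.50 + $24.38 + $55.50 = $664.22
Net pay = $1625.09 − $664.22 = $960.87

$960.87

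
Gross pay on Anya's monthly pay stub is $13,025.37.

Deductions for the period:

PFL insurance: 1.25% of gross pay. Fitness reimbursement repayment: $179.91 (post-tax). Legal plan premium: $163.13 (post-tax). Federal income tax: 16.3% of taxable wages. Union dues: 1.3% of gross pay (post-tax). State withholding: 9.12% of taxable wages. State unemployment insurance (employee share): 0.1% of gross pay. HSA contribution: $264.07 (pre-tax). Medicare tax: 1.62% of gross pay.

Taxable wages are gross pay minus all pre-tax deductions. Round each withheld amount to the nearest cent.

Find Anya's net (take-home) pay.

HSA contribution: $264.07
Taxable wages = $13,025.37 − $264.07 = $12,761.30
State withholding: $12,761.30 × 0.0912 = $1,163.83
Federal income tax: $12,761.30 × 0.163 = $2,080.09
State unemployment insurance (employee share): $13,025.37 × 0.001 = $13.03
PFL insurance: $13,025.37 × 0.0125 = $162.82
Medicare tax: $13,025.37 × 0.0162 = $211.01
Legal plan premium: $163.13
Fitness reimbursement repayment: $179.91
Union dues: $13,025.37 × 0.013 = $169.33
Total deductions = $264.07 + $1,163.83 + $2,080.09 + $13.03 + $162.82 + $211.01 + $163.13 + $179.91 + $169.33 = $4,407.22
Net pay = $13,025.37 − $4,407.22 = $8,618.15

$8,618.15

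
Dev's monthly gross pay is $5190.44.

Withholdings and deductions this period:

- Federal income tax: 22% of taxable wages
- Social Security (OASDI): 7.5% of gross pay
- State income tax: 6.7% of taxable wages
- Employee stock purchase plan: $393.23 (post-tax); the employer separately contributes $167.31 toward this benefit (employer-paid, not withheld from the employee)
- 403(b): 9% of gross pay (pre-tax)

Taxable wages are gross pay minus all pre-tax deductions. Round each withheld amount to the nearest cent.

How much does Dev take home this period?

403(b): $5190.44 × 0.09 = $467.14
Taxable wages = $5190.44 − $467.14 = $4723.30
Federal income tax: $4723.30 × 0.22 = $1039.13
State income tax: $4723.30 × 0.067 = $316.46
Social Security (OASDI): $5190.44 × 0.075 = $389.28
Employee stock purchase plan: $393.23
(Employer's $167.31 toward employee stock purchase plan is not withheld from the employee.)
Total deductions = $467.14 + $1039.13 + $316.46 + $389.28 + $393.23 = $2605.24
Net pay = $5190.44 − $2605.24 = $2585.20

$2585.20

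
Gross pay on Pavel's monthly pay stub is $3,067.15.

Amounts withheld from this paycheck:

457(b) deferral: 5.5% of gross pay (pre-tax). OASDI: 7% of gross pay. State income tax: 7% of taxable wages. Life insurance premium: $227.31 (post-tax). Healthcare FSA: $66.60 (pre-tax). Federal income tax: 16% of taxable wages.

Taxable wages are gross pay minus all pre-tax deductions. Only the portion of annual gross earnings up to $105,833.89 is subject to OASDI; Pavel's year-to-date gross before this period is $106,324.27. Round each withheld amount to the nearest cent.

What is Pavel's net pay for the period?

$1,953.22

Healthcare FSA: $66.60
457(b) deferral: $3,067.15 × 0.055 = $168.69
Pre-tax total = $66.60 + $168.69 = $235.29
Taxable wages = $3,067.15 − $235.29 = $2,831.86
Federal income tax: $2,831.86 × 0.16 = $453.10
State income tax: $2,831.86 × 0.07 = $198.23
OASDI: annual cap $105,833.89 already reached (YTD $106,324.27), so $0.00
Life insurance premium: $227.31
Total deductions = $66.60 + $168.69 + $453.10 + $198.23 + $0.00 + $227.31 = $1,113.93
Net pay = $3,067.15 − $1,113.93 = $1,953.22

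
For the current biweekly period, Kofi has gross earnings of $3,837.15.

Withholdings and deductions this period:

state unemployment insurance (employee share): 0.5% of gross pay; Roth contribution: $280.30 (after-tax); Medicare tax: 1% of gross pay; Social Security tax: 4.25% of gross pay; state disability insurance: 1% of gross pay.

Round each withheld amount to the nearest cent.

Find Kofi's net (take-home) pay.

$3,297.84

Social Security tax: $3,837.15 × 0.0425 = $163.08
State disability insurance: $3,837.15 × 0.01 = $38.37
Medicare tax: $3,837.15 × 0.01 = $38.37
State unemployment insurance (employee share): $3,837.15 × 0.005 = $19.19
Roth contribution: $280.30
Total deductions = $163.08 + $38.37 + $38.37 + $19.19 + $280.30 = $539.31
Net pay = $3,837.15 − $539.31 = $3,297.84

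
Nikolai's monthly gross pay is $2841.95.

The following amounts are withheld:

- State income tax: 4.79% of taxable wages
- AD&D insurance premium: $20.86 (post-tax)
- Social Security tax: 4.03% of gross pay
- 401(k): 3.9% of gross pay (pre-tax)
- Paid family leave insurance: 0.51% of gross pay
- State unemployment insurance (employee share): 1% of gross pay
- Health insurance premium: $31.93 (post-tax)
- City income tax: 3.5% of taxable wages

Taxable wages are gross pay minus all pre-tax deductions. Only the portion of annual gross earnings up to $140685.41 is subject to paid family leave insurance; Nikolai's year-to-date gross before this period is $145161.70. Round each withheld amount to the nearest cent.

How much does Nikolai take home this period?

$2308.96

401(k): $2841.95 × 0.039 = $110.84
Taxable wages = $2841.95 − $110.84 = $2731.11
State income tax: $2731.11 × 0.0479 = $130.82
City income tax: $2731.11 × 0.035 = $95.59
Social Security tax: $2841.95 × 0.0403 = $114.53
Paid family leave insurance: annual cap $140685.41 already reached (YTD $145161.70), so $0.00
State unemployment insurance (employee share): $2841.95 × 0.01 = $28.42
AD&D insurance premium: $20.86
Health insurance premium: $31.93
Total deductions = $110.84 + $130.82 + $95.59 + $114.53 + $0.00 + $28.42 + $20.86 + $31.93 = $532.99
Net pay = $2841.95 − $532.99 = $2308.96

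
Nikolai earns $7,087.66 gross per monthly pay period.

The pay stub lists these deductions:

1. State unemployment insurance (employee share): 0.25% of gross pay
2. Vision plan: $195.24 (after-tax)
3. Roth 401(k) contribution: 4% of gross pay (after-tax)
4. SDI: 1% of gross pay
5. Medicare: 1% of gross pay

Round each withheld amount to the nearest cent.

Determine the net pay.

SDI: $7,087.66 × 0.01 = $70.88
State unemployment insurance (employee share): $7,087.66 × 0.0025 = $17.72
Medicare: $7,087.66 × 0.01 = $70.88
Vision plan: $195.24
Roth 401(k) contribution: $7,087.66 × 0.04 = $283.51
Total deductions = $70.88 + $17.72 + $70.88 + $195.24 + $283.51 = $638.23
Net pay = $7,087.66 − $638.23 = $6,449.43

$6,449.43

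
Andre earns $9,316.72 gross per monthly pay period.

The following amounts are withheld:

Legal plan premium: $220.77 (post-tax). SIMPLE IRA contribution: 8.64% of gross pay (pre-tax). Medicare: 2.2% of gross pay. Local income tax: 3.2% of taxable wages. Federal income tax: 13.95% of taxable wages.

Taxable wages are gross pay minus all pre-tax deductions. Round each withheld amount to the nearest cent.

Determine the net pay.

$6,626.25

SIMPLE IRA contribution: $9,316.72 × 0.0864 = $804.96
Taxable wages = $9,316.72 − $804.96 = $8,511.76
Local income tax: $8,511.76 × 0.032 = $272.38
Federal income tax: $8,511.76 × 0.1395 = $1,187.39
Medicare: $9,316.72 × 0.022 = $204.97
Legal plan premium: $220.77
Total deductions = $804.96 + $272.38 + $1,187.39 + $204.97 + $220.77 = $2,690.47
Net pay = $9,316.72 − $2,690.47 = $6,626.25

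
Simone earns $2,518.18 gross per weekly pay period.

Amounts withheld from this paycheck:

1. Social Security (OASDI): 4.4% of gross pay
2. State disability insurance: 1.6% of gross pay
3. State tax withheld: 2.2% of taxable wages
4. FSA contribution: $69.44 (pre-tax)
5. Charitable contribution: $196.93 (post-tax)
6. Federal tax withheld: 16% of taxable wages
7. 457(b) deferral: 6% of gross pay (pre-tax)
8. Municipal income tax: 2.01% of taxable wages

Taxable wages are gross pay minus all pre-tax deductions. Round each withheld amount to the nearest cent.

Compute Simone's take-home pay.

457(b) deferral: $2,518.18 × 0.06 = $151.09
FSA contribution: $69.44
Pre-tax total = $151.09 + $69.44 = $220.53
Taxable wages = $2,518.18 − $220.53 = $2,297.65
State tax withheld: $2,297.65 × 0.022 = $50.55
Municipal income tax: $2,297.65 × 0.0201 = $46.18
Federal tax withheld: $2,297.65 × 0.16 = $367.62
Social Security (OASDI): $2,518.18 × 0.044 = $110.80
State disability insurance: $2,518.18 × 0.016 = $40.29
Charitable contribution: $196.93
Total deductions = $151.09 + $69.44 + $50.55 + $46.18 + $367.62 + $110.80 + $40.29 + $196.93 = $1,032.90
Net pay = $2,518.18 − $1,032.90 = $1,485.28

$1,485.28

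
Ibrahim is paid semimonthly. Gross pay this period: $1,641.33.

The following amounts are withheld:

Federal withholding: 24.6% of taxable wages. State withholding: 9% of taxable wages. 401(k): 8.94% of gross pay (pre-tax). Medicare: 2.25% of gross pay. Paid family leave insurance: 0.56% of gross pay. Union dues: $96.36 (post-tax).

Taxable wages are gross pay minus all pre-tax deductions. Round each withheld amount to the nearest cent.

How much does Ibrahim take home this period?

$849.94

401(k): $1,641.33 × 0.0894 = $146.73
Taxable wages = $1,641.33 − $146.73 = $1,494.60
Federal withholding: $1,494.60 × 0.246 = $367.67
State withholding: $1,494.60 × 0.09 = $134.51
Medicare: $1,641.33 × 0.0225 = $36.93
Paid family leave insurance: $1,641.33 × 0.0056 = $9.19
Union dues: $96.36
Total deductions = $146.73 + $367.67 + $134.51 + $36.93 + $9.19 + $96.36 = $791.39
Net pay = $1,641.33 − $791.39 = $849.94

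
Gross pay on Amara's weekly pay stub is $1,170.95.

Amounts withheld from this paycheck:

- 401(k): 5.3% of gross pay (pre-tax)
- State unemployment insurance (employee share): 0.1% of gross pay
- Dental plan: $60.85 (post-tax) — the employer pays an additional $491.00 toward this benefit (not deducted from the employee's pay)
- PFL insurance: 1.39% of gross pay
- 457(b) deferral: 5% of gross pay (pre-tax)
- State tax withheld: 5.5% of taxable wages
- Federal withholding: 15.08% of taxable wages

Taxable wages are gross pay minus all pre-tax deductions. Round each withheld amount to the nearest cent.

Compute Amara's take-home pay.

401(k): $1,170.95 × 0.053 = $62.06
457(b) deferral: $1,170.95 × 0.05 = $58.55
Pre-tax total = $62.06 + $58.55 = $120.61
Taxable wages = $1,170.95 − $120.61 = $1,050.34
Federal withholding: $1,050.34 × 0.1508 = $158.39
State tax withheld: $1,050.34 × 0.055 = $57.77
State unemployment insurance (employee share): $1,170.95 × 0.001 = $1.17
PFL insurance: $1,170.95 × 0.0139 = $16.28
Dental plan: $60.85
(Employer's $491.00 toward dental plan is not withheld from the employee.)
Total deductions = $62.06 + $58.55 + $158.39 + $57.77 + $1.17 + $16.28 + $60.85 = $415.07
Net pay = $1,170.95 − $415.07 = $755.88

$755.88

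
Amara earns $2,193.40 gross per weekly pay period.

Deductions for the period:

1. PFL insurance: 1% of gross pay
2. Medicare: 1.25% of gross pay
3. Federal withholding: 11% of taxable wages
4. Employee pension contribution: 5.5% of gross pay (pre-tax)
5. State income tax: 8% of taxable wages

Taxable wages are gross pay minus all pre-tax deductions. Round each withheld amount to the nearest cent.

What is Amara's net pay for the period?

$1,629.59

Employee pension contribution: $2,193.40 × 0.055 = $120.64
Taxable wages = $2,193.40 − $120.64 = $2,072.76
Federal withholding: $2,072.76 × 0.11 = $228.00
State income tax: $2,072.76 × 0.08 = $165.82
Medicare: $2,193.40 × 0.0125 = $27.42
PFL insurance: $2,193.40 × 0.01 = $21.93
Total deductions = $120.64 + $228.00 + $165.82 + $27.42 + $21.93 = $563.81
Net pay = $2,193.40 − $563.81 = $1,629.59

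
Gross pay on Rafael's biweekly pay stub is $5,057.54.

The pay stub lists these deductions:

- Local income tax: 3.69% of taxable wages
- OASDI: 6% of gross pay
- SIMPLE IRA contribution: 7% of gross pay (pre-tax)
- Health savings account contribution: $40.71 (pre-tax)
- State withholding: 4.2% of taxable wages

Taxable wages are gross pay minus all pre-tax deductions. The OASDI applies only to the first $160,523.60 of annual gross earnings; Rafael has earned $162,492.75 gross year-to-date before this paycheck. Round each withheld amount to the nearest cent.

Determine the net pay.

$4,294.90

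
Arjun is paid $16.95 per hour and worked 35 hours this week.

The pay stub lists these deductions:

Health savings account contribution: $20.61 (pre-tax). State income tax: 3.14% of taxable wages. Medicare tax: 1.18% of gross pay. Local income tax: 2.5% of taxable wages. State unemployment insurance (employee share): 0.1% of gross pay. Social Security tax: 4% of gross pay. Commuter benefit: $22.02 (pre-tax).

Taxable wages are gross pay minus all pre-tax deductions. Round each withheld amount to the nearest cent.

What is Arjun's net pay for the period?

Gross pay: 35 × $16.95 = $593.25
Commuter benefit: $22.02
Health savings account contribution: $20.61
Pre-tax total = $22.02 + $20.61 = $42.63
Taxable wages = $593.25 − $42.63 = $550.62
State income tax: $550.62 × 0.0314 = $17.29
Local income tax: $550.62 × 0.025 = $13.77
State unemployment insurance (employee share): $593.25 × 0.001 = $0.59
Social Security tax: $593.25 × 0.04 = $23.73
Medicare tax: $593.25 × 0.0118 = $7.00
Total deductions = $22.02 + $20.61 + $17.29 + $13.77 + $0.59 + $23.73 + $7.00 = $105.01
Net pay = $593.25 − $105.01 = $488.24

$488.24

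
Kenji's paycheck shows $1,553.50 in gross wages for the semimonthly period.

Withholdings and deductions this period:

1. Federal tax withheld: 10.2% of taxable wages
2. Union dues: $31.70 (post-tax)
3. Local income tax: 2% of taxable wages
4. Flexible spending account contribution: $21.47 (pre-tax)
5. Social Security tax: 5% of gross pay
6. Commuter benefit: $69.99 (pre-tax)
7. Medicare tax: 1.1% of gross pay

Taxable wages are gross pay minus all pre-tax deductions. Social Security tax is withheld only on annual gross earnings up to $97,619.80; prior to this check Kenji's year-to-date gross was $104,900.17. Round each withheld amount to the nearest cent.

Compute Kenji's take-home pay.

$1,234.88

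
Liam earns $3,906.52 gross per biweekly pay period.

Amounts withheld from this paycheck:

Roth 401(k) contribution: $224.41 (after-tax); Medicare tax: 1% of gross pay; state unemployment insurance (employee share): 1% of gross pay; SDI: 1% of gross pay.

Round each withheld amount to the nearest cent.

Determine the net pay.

SDI: $3,906.52 × 0.01 = $39.07
State unemployment insurance (employee share): $3,906.52 × 0.01 = $39.07
Medicare tax: $3,906.52 × 0.01 = $39.07
Roth 401(k) contribution: $224.41
Total deductions = $39.07 + $39.07 + $39.07 + $224.41 = $341.62
Net pay = $3,906.52 − $341.62 = $3,564.90

$3,564.90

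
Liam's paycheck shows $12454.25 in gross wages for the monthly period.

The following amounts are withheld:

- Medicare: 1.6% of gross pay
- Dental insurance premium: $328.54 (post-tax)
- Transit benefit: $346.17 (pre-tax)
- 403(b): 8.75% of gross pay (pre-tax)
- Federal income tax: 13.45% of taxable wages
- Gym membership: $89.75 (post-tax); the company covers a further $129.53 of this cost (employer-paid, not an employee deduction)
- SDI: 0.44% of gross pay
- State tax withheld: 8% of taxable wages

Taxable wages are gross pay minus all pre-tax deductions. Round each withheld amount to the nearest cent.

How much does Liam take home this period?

403(b): $12454.25 × 0.0875 = $1089.75
Transit benefit: $346.17
Pre-tax total = $1089.75 + $346.17 = $1435.92
Taxable wages = $12454.25 − $1435.92 = $11018.33
State tax withheld: $11018.33 × 0.08 = $881.47
Federal income tax: $11018.33 × 0.1345 = $1481.97
Medicare: $12454.25 × 0.016 = $199.27
SDI: $12454.25 × 0.0044 = $54.80
Dental insurance premium: $328.54
Gym membership: $89.75
(Employer's $129.53 toward gym membership is not withheld from the employee.)
Total deductions = $1089.75 + $346.17 + $881.47 + $1481.97 + $199.27 + $54.80 + $328.54 + $89.75 = $4471.72
Net pay = $12454.25 − $4471.72 = $7982.53

$7982.53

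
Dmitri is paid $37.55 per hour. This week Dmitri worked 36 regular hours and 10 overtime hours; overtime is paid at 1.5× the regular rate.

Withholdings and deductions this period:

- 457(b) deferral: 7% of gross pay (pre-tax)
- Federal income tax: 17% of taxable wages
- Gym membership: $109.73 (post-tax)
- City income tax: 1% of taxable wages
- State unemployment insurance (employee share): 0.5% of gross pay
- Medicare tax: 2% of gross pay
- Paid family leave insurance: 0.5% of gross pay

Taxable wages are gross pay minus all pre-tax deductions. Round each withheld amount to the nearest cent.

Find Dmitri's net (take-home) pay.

$1,293.23

Regular pay: 36 × $37.55 = $1,351.80
Overtime pay: 10 × $37.55 × 1.5 = $563.25
Gross pay = $1,351.80 + $563.25 = $1,915.05
457(b) deferral: $1,915.05 × 0.07 = $134.05
Taxable wages = $1,915.05 − $134.05 = $1,781.00
Federal income tax: $1,781.00 × 0.17 = $302.77
City income tax: $1,781.00 × 0.01 = $17.81
State unemployment insurance (employee share): $1,915.05 × 0.005 = $9.58
Medicare tax: $1,915.05 × 0.02 = $38.30
Paid family leave insurance: $1,915.05 × 0.005 = $9.58
Gym membership: $109.73
Total deductions = $134.05 + $302.77 + $17.81 + $9.58 + $38.30 + $9.58 + $109.73 = $621.82
Net pay = $1,915.05 − $621.82 = $1,293.23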